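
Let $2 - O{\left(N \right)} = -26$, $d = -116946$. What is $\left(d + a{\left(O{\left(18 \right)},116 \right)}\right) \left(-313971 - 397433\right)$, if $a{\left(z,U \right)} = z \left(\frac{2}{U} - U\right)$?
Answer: $\frac{2479678319248}{29} \approx 8.5506 \cdot 10^{10}$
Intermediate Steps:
$O{\left(N \right)} = 28$ ($O{\left(N \right)} = 2 - -26 = 2 + 26 = 28$)
$a{\left(z,U \right)} = z \left(- U + \frac{2}{U}\right)$
$\left(d + a{\left(O{\left(18 \right)},116 \right)}\right) \left(-313971 - 397433\right) = \left(-116946 + \frac{28 \left(2 - 116^{2}\right)}{116}\right) \left(-313971 - 397433\right) = \left(-116946 + 28 \cdot \frac{1}{116} \left(2 - 13456\right)\right) \left(-711404\right) = \left(-116946 + 28 \cdot \frac{1}{116} \left(-13454\right)\right) \left(-711404\right) = \left(-116946 - \frac{94178}{29}\right) \left(-711404\right) = \left(- \frac{3485612}{29}\right) \left(-711404\right) = \frac{2479678319248}{29}$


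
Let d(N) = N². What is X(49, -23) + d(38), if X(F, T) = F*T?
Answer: 317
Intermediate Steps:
X(49, -23) + d(38) = 49*(-23) + 38² = -1127 + 1444 = 317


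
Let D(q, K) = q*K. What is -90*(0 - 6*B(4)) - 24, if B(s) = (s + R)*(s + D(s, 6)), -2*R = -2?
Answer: 75576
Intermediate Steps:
R = 1 (R = -½*(-2) = 1)
D(q, K) = K*q
B(s) = 7*s*(1 + s) (B(s) = (s + 1)*(s + 6*s) = (1 + s)*(7*s) = 7*s*(1 + s))
-90*(0 - 6*B(4)) - 24 = -90*(0 - 42*4*(1 + 4)) - 24 = -90*(0 - 42*4*5) - 24 = -90*(0 - 6*140) - 24 = -90*(0 - 840) - 24 = -90*(-840) - 24 = 75600 - 24 = 75576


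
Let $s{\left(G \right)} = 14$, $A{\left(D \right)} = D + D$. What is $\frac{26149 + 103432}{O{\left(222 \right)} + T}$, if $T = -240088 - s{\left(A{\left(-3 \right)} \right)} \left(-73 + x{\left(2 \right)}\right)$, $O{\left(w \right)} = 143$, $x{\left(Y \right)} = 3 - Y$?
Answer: $- \frac{129581}{238937} \approx -0.54232$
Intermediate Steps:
$A{\left(D \right)} = 2 D$
$T = -239080$ ($T = -240088 - 14 \left(-73 + \left(3 - 2\right)\right) = -240088 - 14 \left(-73 + 1\right) = -240088 - 14 \left(-72\right) = -240088 - -1008 = -240088 + 1008 = -239080$)
$\frac{26149 + 103432}{O{\left(222 \right)} + T} = \frac{26149 + 103432}{143 - 239080} = \frac{129581}{-238937} = 129581 \left(- \frac{1}{238937}\right) = - \frac{129581}{238937}$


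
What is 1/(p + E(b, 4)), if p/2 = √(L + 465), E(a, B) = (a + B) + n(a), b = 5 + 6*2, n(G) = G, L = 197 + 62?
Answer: -19/726 + √181/363 ≈ 0.010892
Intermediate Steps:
L = 259
b = 17 (b = 5 + 12 = 17)
E(a, B) = B + 2*a (E(a, B) = (a + B) + a = (B + a) + a = B + 2*a)
p = 4*√181 (p = 2*√(259 + 465) = 2*√724 = 2*(2*√181) = 4*√181 ≈ 53.815)
1/(p + E(b, 4)) = 1/(4*√181 + (4 + 2*17)) = 1/(4*√181 + (4 + 34)) = 1/(4*√181 + 38) = 1/(38 + 4*√181)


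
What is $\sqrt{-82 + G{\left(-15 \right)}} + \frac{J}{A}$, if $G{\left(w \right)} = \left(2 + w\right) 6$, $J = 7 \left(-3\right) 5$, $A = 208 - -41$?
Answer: $- \frac{35}{83} + 4 i \sqrt{10} \approx -0.42169 + 12.649 i$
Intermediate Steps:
$A = 249$ ($A = 208 + 41 = 249$)
$J = -105$ ($J = \left(-21\right) 5 = -105$)
$G{\left(w \right)} = 12 + 6 w$
$\sqrt{-82 + G{\left(-15 \right)}} + \frac{J}{A} = \sqrt{-82 + \left(12 + 6 \left(-15\right)\right)} - \frac{105}{249} = \sqrt{-82 + \left(12 - 90\right)} - \frac{35}{83} = \sqrt{-82 - 78} - \frac{35}{83} = \sqrt{-160} - \frac{35}{83} = 4 i \sqrt{10} - \frac{35}{83} = - \frac{35}{83} + 4 i \sqrt{10}$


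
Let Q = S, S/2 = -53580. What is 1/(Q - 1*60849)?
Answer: -1/168009 ≈ -5.9521e-6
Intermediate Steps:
S = -107160 (S = 2*(-53580) = -107160)
Q = -107160
1/(Q - 1*60849) = 1/(-107160 - 1*60849) = 1/(-107160 - 60849) = 1/(-168009) = -1/168009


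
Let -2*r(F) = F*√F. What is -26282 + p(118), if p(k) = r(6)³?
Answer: -26282 - 162*√6 ≈ -26679.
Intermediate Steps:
r(F) = -F^(3/2)/2 (r(F) = -F*√F/2 = -F^(3/2)/2)
p(k) = -162*√6 (p(k) = (-3*√6)³ = -162*√6)
-26282 + p(118) = -26282 - 162*√6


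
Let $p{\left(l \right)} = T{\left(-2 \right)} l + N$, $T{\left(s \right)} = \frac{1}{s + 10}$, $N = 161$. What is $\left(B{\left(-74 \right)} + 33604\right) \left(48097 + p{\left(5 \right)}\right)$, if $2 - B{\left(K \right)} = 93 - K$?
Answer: $\frac{12909761291}{8} \approx 1.6137 \cdot 10^{9}$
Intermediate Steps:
$B{\left(K \right)} = -91 + K$ ($B{\left(K \right)} = 2 - \left(93 - K\right) = 2 + \left(-93 + K\right) = -91 + K$)
$T{\left(s \right)} = \frac{1}{10 + s}$
$p{\left(l \right)} = 161 + \frac{l}{8}$ ($p{\left(l \right)} = \frac{l}{10 - 2} + 161 = \frac{l}{8} + 161 = 161 + \frac{l}{8}$)
$\left(B{\left(-74 \right)} + 33604\right) \left(48097 + p{\left(5 \right)}\right) = \left(\left(-91 - 74\right) + 33604\right) \left(48097 + \left(161 + \frac{1}{8} \cdot 5\right)\right) = \left(-165 + 33604\right) \left(48097 + \left(161 + \frac{5}{8}\right)\right) = 33439 \left(48097 + \frac{1293}{8}\right) = 33439 \cdot \frac{386069}{8} = \frac{12909761291}{8}$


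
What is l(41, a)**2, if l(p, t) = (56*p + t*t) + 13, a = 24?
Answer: 8323225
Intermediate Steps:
l(p, t) = 13 + t**2 + 56*p (l(p, t) = (56*p + t**2) + 13 = (t**2 + 56*p) + 13 = 13 + t**2 + 56*p)
l(41, a)**2 = (13 + 24**2 + 56*41)**2 = (13 + 576 + 2296)**2 = 2885**2 = 8323225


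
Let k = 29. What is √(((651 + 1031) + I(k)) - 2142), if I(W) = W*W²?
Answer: √23929 ≈ 154.69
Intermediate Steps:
I(W) = W³
√(((651 + 1031) + I(k)) - 2142) = √(((651 + 1031) + 29³) - 2142) = √((1682 + 24389) - 2142) = √(26071 - 2142) = √23929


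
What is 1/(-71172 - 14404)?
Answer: -1/85576 ≈ -1.1686e-5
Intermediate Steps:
1/(-71172 - 14404) = 1/(-85576) = -1/85576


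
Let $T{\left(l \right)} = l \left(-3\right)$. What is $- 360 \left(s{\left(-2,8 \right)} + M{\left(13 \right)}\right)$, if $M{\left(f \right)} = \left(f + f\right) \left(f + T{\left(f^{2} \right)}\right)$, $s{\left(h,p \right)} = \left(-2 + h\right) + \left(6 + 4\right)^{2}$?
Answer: $4589280$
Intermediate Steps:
$T{\left(l \right)} = - 3 l$
$s{\left(h,p \right)} = 98 + h$ ($s{\left(h,p \right)} = \left(-2 + h\right) + 10^{2} = \left(-2 + h\right) + 100 = 98 + h$)
$M{\left(f \right)} = 2 f \left(f - 3 f^{2}\right)$ ($M{\left(f \right)} = \left(f + f\right) \left(f - 3 f^{2}\right) = 2 f \left(f - 3 f^{2}\right)$)
$- 360 \left(s{\left(-2,8 \right)} + M{\left(13 \right)}\right) = - 360 \left(\left(98 - 2\right) + 13^{2} \left(2 - 78\right)\right) = - 360 \left(96 + 169 \left(2 - 78\right)\right) = - 360 \left(96 + 169 \left(-76\right)\right) = - 360 \left(96 - 12844\right) = \left(-360\right) \left(-12748\right) = 4589280$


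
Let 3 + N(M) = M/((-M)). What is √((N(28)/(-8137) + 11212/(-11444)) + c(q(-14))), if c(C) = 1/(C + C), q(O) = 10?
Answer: I*√50360527961152655/232799570 ≈ 0.96397*I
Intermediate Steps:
N(M) = -4 (N(M) = -3 + M/((-M)) = -3 + M*(-1/M) = -3 - 1 = -4)
c(C) = 1/(2*C)
√((N(28)/(-8137) + 11212/(-11444)) + c(q(-14))) = √((-4/(-8137) + 11212/(-11444)) + (½)/10) = √((-4*(-1/8137) + 11212*(-1/11444)) + (½)*(⅒)) = √((4/8137 - 2803/2861) + 1/20) = √(-22796567/23279957 + 1/20) = √(-432651383/465599140) = I*√50360527961152655/232799570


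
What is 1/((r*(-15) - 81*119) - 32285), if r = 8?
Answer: -1/42044 ≈ -2.3785e-5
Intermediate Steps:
1/((r*(-15) - 81*119) - 32285) = 1/((8*(-15) - 81*119) - 32285) = 1/((-120 - 9639) - 32285) = 1/(-9759 - 32285) = 1/(-42044) = -1/42044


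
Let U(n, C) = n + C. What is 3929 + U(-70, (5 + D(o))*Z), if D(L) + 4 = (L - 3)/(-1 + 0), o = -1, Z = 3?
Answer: 3874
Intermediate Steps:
D(L) = -1 - L (D(L) = -4 + (L - 3)/(-1 + 0) = -4 + (-3 + L)/(-1) = -4 + (-3 + L)*(-1) = -4 + (3 - L) = -1 - L)
U(n, C) = C + n
3929 + U(-70, (5 + D(o))*Z) = 3929 + ((5 + (-1 - 1*(-1)))*3 - 70) = 3929 + ((5 + (-1 + 1))*3 - 70) = 3929 + ((5 + 0)*3 - 70) = 3929 + (5*3 - 70) = 3929 + (15 - 70) = 3929 - 55 = 3874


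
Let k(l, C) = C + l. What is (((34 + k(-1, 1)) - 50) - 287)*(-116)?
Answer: 35148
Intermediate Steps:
(((34 + k(-1, 1)) - 50) - 287)*(-116) = (((34 + (1 - 1)) - 50) - 287)*(-116) = (((34 + 0) - 50) - 287)*(-116) = ((34 - 50) - 287)*(-116) = (-16 - 287)*(-116) = -303*(-116) = 35148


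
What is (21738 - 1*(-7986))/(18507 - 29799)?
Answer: -2477/941 ≈ -2.6323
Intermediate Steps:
(21738 - 1*(-7986))/(18507 - 29799) = (21738 + 7986)/(-11292) = 29724*(-1/11292) = -2477/941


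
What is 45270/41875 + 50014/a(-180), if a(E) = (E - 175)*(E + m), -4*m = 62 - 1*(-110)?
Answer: 227125432/132601375 ≈ 1.7128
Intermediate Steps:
m = -43 (m = -(62 - 1*(-110))/4 = -(62 + 110)/4 = -¼*172 = -43)
a(E) = (-175 + E)*(-43 + E) (a(E) = (E - 175)*(E - 43) = (-175 + E)*(-43 + E))
45270/41875 + 50014/a(-180) = 45270/41875 + 50014/(7525 + (-180)² - 218*(-180)) = 45270*(1/41875) + 50014/(7525 + 32400 + 39240) = 9054/8375 + 50014/79165 = 227125432/132601375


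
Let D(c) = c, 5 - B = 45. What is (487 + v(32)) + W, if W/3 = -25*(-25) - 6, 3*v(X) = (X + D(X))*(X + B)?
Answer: 6520/3 ≈ 2173.3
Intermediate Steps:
B = -40 (B = 5 - 1*45 = 5 - 45 = -40)
v(X) = 2*X*(-40 + X)/3 (v(X) = ((X + X)*(X - 40))/3 = ((2*X)*(-40 + X))/3 = (2*X*(-40 + X))/3 = 2*X*(-40 + X)/3)
W = 1857 (W = 3*(-25*(-25) - 6) = 3*(625 - 6) = 3*619 = 1857)
(487 + v(32)) + W = (487 + (⅔)*32*(-40 + 32)) + 1857 = (487 + (⅔)*32*(-8)) + 1857 = (487 - 512/3) + 1857 = 949/3 + 1857 = 6520/3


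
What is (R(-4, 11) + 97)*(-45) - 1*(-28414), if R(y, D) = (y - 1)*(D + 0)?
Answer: 26524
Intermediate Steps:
R(y, D) = D*(-1 + y) (R(y, D) = (-1 + y)*D = D*(-1 + y))
(R(-4, 11) + 97)*(-45) - 1*(-28414) = (11*(-1 - 4) + 97)*(-45) - 1*(-28414) = (11*(-5) + 97)*(-45) + 28414 = (-55 + 97)*(-45) + 28414 = 42*(-45) + 28414 = -1890 + 28414 = 26524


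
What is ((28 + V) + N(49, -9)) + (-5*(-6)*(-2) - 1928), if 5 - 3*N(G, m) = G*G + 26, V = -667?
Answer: -10303/3 ≈ -3434.3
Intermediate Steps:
N(G, m) = -7 - G²/3 (N(G, m) = 5/3 - (G*G + 26)/3 = 5/3 - (G² + 26)/3 = 5/3 - (26 + G²)/3 = 5/3 + (-26/3 - G²/3) = -7 - G²/3)
((28 + V) + N(49, -9)) + (-5*(-6)*(-2) - 1928) = ((28 - 667) + (-7 - ⅓*49²)) + (-5*(-6)*(-2) - 1928) = (-639 + (-7 - ⅓*2401)) + (30*(-2) - 1928) = (-639 + (-7 - 2401/3)) + (-60 - 1928) = (-639 - 2422/3) - 1988 = -4339/3 - 1988 = -10303/3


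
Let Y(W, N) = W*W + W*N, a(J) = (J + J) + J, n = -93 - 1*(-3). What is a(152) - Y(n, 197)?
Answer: 10086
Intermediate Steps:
n = -90 (n = -93 + 3 = -90)
a(J) = 3*J (a(J) = 2*J + J = 3*J)
Y(W, N) = W**2 + N*W
a(152) - Y(n, 197) = 3*152 - (-90)*(197 - 90) = 456 - (-90)*107 = 456 - 1*(-9630) = 456 + 9630 = 10086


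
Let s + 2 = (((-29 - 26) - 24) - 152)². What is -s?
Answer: -53359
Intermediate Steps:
s = 53359 (s = -2 + (((-29 - 26) - 24) - 152)² = -2 + ((-55 - 24) - 152)² = -2 + (-79 - 152)² = -2 + (-231)² = -2 + 53361 = 53359)
-s = -1*53359 = -53359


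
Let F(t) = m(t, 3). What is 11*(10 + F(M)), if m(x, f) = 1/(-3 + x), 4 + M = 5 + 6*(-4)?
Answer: 2849/26 ≈ 109.58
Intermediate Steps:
M = -23 (M = -4 + (5 + 6*(-4)) = -4 + (5 - 24) = -4 - 19 = -23)
F(t) = 1/(-3 + t)
11*(10 + F(M)) = 11*(10 + 1/(-3 - 23)) = 11*(10 + 1/(-26)) = 11*(10 - 1/26) = 11*(259/26) = 2849/26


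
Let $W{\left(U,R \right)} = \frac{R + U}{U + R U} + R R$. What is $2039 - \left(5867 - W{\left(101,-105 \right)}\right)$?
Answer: $\frac{18899323}{2626} \approx 7197.0$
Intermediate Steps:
$W{\left(U,R \right)} = R^{2} + \frac{R + U}{U + R U}$ ($W{\left(U,R \right)} = \frac{R + U}{U + R U} + R^{2} = R^{2} + \frac{R + U}{U + R U}$)
$2039 - \left(5867 - W{\left(101,-105 \right)}\right) = 2039 - \left(5867 - \frac{-105 + 101 + 101 \left(-105\right)^{2} + 101 \left(-105\right)^{3}}{101 \left(1 - 105\right)}\right) = 2039 - \left(5867 - \frac{-105 + 101 + 101 \cdot 11025 + 101 \left(-1157625\right)}{101 \left(-104\right)}\right) = 2039 - \left(5867 - \frac{1}{101} \left(- \frac{1}{104}\right) \left(-105 + 101 + 1113525 - 116920125\right)\right) = 2039 - \left(5867 - \frac{1}{101} \left(- \frac{1}{104}\right) \left(-115806604\right)\right) = 2039 - \left(5867 - \frac{28951651}{2626}\right) = 2039 - - \frac{13544909}{2626} = 2039 + \frac{13544909}{2626} = \frac{18899323}{2626}$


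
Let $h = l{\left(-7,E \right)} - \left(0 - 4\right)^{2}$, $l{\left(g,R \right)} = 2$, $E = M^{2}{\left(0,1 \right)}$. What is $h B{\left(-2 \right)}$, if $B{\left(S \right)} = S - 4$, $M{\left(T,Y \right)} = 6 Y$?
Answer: $84$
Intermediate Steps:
$E = 36$ ($E = \left(6 \cdot 1\right)^{2} = 6^{2} = 36$)
$B{\left(S \right)} = -4 + S$
$h = -14$ ($h = 2 - \left(0 - 4\right)^{2} = 2 - \left(-4\right)^{2} = 2 - 16 = -14$)
$h B{\left(-2 \right)} = - 14 \left(-4 - 2\right) = \left(-14\right) \left(-6\right) = 84$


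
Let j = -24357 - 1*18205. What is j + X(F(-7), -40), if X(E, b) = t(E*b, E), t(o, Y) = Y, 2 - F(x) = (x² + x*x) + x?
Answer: -42651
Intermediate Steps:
F(x) = 2 - x - 2*x² (F(x) = 2 - ((x² + x*x) + x) = 2 - ((x² + x²) + x) = 2 - (2*x² + x) = 2 - (x + 2*x²) = 2 + (-x - 2*x²) = 2 - x - 2*x²)
X(E, b) = E
j = -42562 (j = -24357 - 18205 = -42562)
j + X(F(-7), -40) = -42562 + (2 - 1*(-7) - 2*(-7)²) = -42562 + (2 + 7 - 2*49) = -42562 + (2 + 7 - 98) = -42562 - 89 = -42651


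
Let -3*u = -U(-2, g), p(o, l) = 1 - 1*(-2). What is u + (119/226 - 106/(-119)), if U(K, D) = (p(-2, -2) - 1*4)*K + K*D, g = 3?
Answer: 6775/80682 ≈ 0.083972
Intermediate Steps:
p(o, l) = 3 (p(o, l) = 1 + 2 = 3)
U(K, D) = -K + D*K (U(K, D) = (3 - 1*4)*K + K*D = (3 - 4)*K + D*K = -K + D*K)
u = -4/3 (u = -(-1)*(-2*(-1 + 3))/3 = -(-1)*(-2*2)/3 = -(-1)*(-4)/3 = -⅓*4 = -4/3 ≈ -1.3333)
u + (119/226 - 106/(-119)) = -4/3 + (119/226 - 106/(-119)) = -4/3 + (119*(1/226) - 106*(-1/119)) = -4/3 + (119/226 + 106/119) = -4/3 + 38117/26894 = 6775/80682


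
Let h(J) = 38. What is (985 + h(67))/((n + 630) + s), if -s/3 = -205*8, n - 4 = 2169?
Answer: 1023/7723 ≈ 0.13246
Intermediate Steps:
n = 2173 (n = 4 + 2169 = 2173)
s = 4920 (s = -(-615)*8 = -3*(-1640) = 4920)
(985 + h(67))/((n + 630) + s) = (985 + 38)/((2173 + 630) + 4920) = 1023/(2803 + 4920) = 1023/7723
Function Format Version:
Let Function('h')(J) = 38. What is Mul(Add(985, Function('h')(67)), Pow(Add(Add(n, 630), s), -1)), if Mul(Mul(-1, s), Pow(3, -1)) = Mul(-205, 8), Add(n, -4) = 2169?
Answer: Rational(1023, 7723) ≈ 0.13246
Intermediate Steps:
n = 2173 (n = Add(4, 2169) = 2173)
s = 4920 (s = Mul(-3, Mul(-205, 8)) = Mul(-3, -1640) = 4920)
Mul(Add(985, Function('h')(67)), Pow(Add(Add(n, 630), s), -1)) = Mul(Add(985, 38), Pow(Add(Add(2173, 630), 4920), -1)) = Mul(1023, Pow(Add(2803, 4920), -1)) = Mul(1023, Pow(7723, -1)) = Mul(1023, Rational(1, 7723)) = Rational(1023, 7723)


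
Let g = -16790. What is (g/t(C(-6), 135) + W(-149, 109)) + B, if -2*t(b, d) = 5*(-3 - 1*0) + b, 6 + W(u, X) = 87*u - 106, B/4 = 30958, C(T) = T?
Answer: 2292317/21 ≈ 1.0916e+5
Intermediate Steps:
B = 123832 (B = 4*30958 = 123832)
W(u, X) = -112 + 87*u (W(u, X) = -6 + (87*u - 106) = -6 + (-106 + 87*u) = -112 + 87*u)
t(b, d) = 15/2 - b/2 (t(b, d) = -(5*(-3 - 1*0) + b)/2 = -(5*(-3 + 0) + b)/2 = -(5*(-3) + b)/2 = -(-15 + b)/2 = 15/2 - b/2)
(g/t(C(-6), 135) + W(-149, 109)) + B = (-16790/(15/2 - 1/2*(-6)) + (-112 + 87*(-149))) + 123832 = (-16790/(15/2 + 3) + (-112 - 12963)) + 123832 = (-16790/21/2 - 13075) + 123832 = (-16790*2/21 - 13075) + 123832 = (-33580/21 - 13075) + 123832 = -308155/21 + 123832 = 2292317/21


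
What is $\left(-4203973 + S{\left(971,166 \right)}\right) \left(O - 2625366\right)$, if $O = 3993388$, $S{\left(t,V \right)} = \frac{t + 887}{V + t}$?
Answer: $- \frac{6539029484163746}{1137} \approx -5.7511 \cdot 10^{12}$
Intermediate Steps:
$S{\left(t,V \right)} = \frac{887 + t}{V + t}$
$\left(-4203973 + S{\left(971,166 \right)}\right) \left(O - 2625366\right) = \left(-4203973 + \frac{887 + 971}{166 + 971}\right) \left(3993388 - 2625366\right) = \left(-4203973 + \frac{1}{1137} \cdot 1858\right) 1368022 = \left(-4203973 + \frac{1858}{1137}\right) 1368022 = \left(- \frac{4779915443}{1137}\right) 1368022 = - \frac{6539029484163746}{1137}$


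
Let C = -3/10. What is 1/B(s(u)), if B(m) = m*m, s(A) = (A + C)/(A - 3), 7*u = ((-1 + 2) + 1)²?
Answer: 28900/361 ≈ 80.055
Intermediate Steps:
C = -3/10 (C = -3*⅒ = -3/10 ≈ -0.30000)
u = 4/7 (u = ((-1 + 2) + 1)²/7 = (1 + 1)²/7 = (⅐)*2² = (⅐)*4 = 4/7 ≈ 0.57143)
s(A) = (-3/10 + A)/(-3 + A) (s(A) = (A - 3/10)/(A - 3) = (-3/10 + A)/(-3 + A))
B(m) = m²
1/B(s(u)) = 1/(((-3/10 + 4/7)/(-3 + 4/7))²) = 1/(((19/70)/(-17/7))²) = 1/((-7/17*19/70)²) = 1/((-19/170)²) = 1/(361/28900) = 28900/361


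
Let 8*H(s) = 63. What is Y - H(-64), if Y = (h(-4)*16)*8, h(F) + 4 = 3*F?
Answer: -16447/8 ≈ -2055.9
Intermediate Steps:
H(s) = 63/8 (H(s) = (1/8)*63 = 63/8)
h(F) = -4 + 3*F
Y = -2048 (Y = ((-4 + 3*(-4))*16)*8 = ((-4 - 12)*16)*8 = -16*16*8 = -256*8 = -2048)
Y - H(-64) = -2048 - 1*63/8 = -2048 - 63/8 = -16447/8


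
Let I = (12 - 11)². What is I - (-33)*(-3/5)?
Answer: -94/5 ≈ -18.800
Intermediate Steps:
I = 1 (I = 1² = 1)
I - (-33)*(-3/5) = 1 - (-33)*(-3/5) = 1 - (-33)*(-3*⅕) = 1 - (-33)*(-3)/5 = 1 - 1*99/5 = 1 - 99/5 = -94/5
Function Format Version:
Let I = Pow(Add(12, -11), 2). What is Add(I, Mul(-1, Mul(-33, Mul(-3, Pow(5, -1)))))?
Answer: Rational(-94, 5) ≈ -18.800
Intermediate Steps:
I = 1 (I = Pow(1, 2) = 1)
Add(I, Mul(-1, Mul(-33, Mul(-3, Pow(5, -1))))) = Add(1, Mul(-1, Mul(-33, Mul(-3, Pow(5, -1))))) = Add(1, Mul(-1, Mul(-33, Mul(-3, Rational(1, 5))))) = Add(1, Mul(-1, Mul(-33, Rational(-3, 5)))) = Add(1, Mul(-1, Rational(99, 5))) = Add(1, Rational(-99, 5)) = Rational(-94, 5)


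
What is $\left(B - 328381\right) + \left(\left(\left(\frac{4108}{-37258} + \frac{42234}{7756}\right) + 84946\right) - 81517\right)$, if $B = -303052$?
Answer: $- \frac{3489897852759}{5557174} \approx -6.28 \cdot 10^{5}$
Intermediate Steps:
$\left(B - 328381\right) + \left(\left(\left(\frac{4108}{-37258} + \frac{42234}{7756}\right) + 84946\right) - 81517\right) = \left(-303052 - 328381\right) + \left(\left(\left(\frac{4108}{-37258} + \frac{42234}{7756}\right) + 84946\right) - 81517\right) = -631433 + \left(\left(\left(4108 \left(- \frac{1}{37258}\right) + 42234 \cdot \frac{1}{7756}\right) + 84946\right) - 81517\right) = -631433 + \left(\left(\left(- \frac{158}{1433} + \frac{21117}{3878}\right) + 84946\right) - 81517\right) = -631433 + \left(\left(\frac{29647937}{5557174} + 84946\right) - 81517\right) = -631433 + \left(\frac{472089350541}{5557174} - 81517\right) = -631433 + \frac{19085197583}{5557174} = - \frac{3489897852759}{5557174}$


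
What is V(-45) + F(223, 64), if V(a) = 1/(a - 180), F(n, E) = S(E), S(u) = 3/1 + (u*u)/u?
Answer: 15074/225 ≈ 66.996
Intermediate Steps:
S(u) = 3 + u (S(u) = 3*1 + u²/u = 3 + u)
F(n, E) = 3 + E
V(a) = 1/(-180 + a)
V(-45) + F(223, 64) = 1/(-180 - 45) + (3 + 64) = 1/(-225) + 67 = -1/225 + 67 = 15074/225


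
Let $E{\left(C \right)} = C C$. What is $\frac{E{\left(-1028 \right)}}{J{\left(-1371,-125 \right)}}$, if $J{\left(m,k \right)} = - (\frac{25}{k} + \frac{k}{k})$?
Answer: $-1320980$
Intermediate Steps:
$E{\left(C \right)} = C^{2}$
$J{\left(m,k \right)} = -1 - \frac{25}{k}$ ($J{\left(m,k \right)} = - (\frac{25}{k} + 1) = - (1 + \frac{25}{k}) = -1 - \frac{25}{k}$)
$\frac{E{\left(-1028 \right)}}{J{\left(-1371,-125 \right)}} = \frac{\left(-1028\right)^{2}}{\frac{1}{-125} \left(-25 - -125\right)} = \frac{1056784}{\left(- \frac{1}{125}\right) \left(-25 + 125\right)} = \frac{1056784}{\left(- \frac{1}{125}\right) 100} = \frac{1056784}{- \frac{4}{5}} = 1056784 \left(- \frac{5}{4}\right) = -1320980$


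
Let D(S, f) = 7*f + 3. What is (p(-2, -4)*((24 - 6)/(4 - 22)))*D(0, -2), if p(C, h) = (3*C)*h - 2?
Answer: 242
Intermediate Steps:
p(C, h) = -2 + 3*C*h (p(C, h) = 3*C*h - 2 = -2 + 3*C*h)
D(S, f) = 3 + 7*f
(p(-2, -4)*((24 - 6)/(4 - 22)))*D(0, -2) = ((-2 + 3*(-2)*(-4))*((24 - 6)/(4 - 22)))*(3 + 7*(-2)) = ((-2 + 24)*(18/(-18)))*(3 - 14) = (22*(18*(-1/18)))*(-11) = (22*(-1))*(-11) = -22*(-11) = 242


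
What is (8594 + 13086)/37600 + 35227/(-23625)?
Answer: -2030863/2220750 ≈ -0.91449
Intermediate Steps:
(8594 + 13086)/37600 + 35227/(-23625) = 21680*(1/37600) + 35227*(-1/23625) = 271/470 - 35227/23625 = -2030863/2220750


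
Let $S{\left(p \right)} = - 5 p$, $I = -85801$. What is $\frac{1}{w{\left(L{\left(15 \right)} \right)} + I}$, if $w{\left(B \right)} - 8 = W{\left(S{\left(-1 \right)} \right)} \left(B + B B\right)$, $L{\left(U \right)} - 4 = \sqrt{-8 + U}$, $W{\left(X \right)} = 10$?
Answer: $- \frac{85523}{7314126829} - \frac{90 \sqrt{7}}{7314126829} \approx -1.1725 \cdot 10^{-5}$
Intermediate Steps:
$L{\left(U \right)} = 4 + \sqrt{-8 + U}$
$w{\left(B \right)} = 8 + 10 B + 10 B^{2}$ ($w{\left(B \right)} = 8 + 10 \left(B + B B\right) = 8 + 10 \left(B + B^{2}\right) = 8 + \left(10 B + 10 B^{2}\right) = 8 + 10 B + 10 B^{2}$)
$\frac{1}{w{\left(L{\left(15 \right)} \right)} + I} = \frac{1}{\left(8 + 10 \left(4 + \sqrt{-8 + 15}\right) + 10 \left(4 + \sqrt{-8 + 15}\right)^{2}\right) - 85801} = \frac{1}{\left(8 + 10 \left(4 + \sqrt{7}\right) + 10 \left(4 + \sqrt{7}\right)^{2}\right) - 85801} = \frac{1}{\left(8 + \left(40 + 10 \sqrt{7}\right) + 10 \left(4 + \sqrt{7}\right)^{2}\right) - 85801} = \frac{1}{\left(48 + 10 \sqrt{7} + 10 \left(4 + \sqrt{7}\right)^{2}\right) - 85801} = \frac{1}{-85753 + 10 \sqrt{7} + 10 \left(4 + \sqrt{7}\right)^{2}}$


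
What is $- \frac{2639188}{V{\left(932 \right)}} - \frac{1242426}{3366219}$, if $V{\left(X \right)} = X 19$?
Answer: $- \frac{742173805815}{4967417171} \approx -149.41$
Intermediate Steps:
$V{\left(X \right)} = 19 X$
$- \frac{2639188}{V{\left(932 \right)}} - \frac{1242426}{3366219} = - \frac{2639188}{19 \cdot 932} - \frac{1242426}{3366219} = - \frac{2639188}{17708} - \frac{414142}{1122073} = \left(-2639188\right) \frac{1}{17708} - \frac{414142}{1122073} = - \frac{659797}{4427} - \frac{414142}{1122073} = - \frac{742173805815}{4967417171}$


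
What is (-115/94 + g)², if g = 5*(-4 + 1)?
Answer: 2325625/8836 ≈ 263.20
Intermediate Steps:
g = -15 (g = 5*(-3) = -15)
(-115/94 + g)² = (-115/94 - 15)² = (-1525/94)² = 2325625/8836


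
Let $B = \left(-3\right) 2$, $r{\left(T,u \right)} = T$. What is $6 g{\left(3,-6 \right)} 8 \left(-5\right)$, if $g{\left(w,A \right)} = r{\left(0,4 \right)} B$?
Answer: $0$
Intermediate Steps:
$B = -6$
$g{\left(w,A \right)} = 0$ ($g{\left(w,A \right)} = 0 \left(-6\right) = 0$)
$6 g{\left(3,-6 \right)} 8 \left(-5\right) = 6 \cdot 0 \cdot 8 \left(-5\right) = 0 \left(-40\right) = 0$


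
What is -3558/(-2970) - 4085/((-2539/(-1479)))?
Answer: -2989143298/1256805 ≈ -2378.4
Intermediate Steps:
-3558/(-2970) - 4085/((-2539/(-1479))) = -3558*(-1/2970) - 4085/((-2539*(-1/1479))) = 593/495 - 4085/2539/1479 = 593/495 - 4085*1479/2539 = 593/495 - 6041715/2539 = -2989143298/1256805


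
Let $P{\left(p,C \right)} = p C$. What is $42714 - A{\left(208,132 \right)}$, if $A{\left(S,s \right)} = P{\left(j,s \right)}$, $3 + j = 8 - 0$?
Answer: $42054$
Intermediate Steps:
$j = 5$ ($j = -3 + \left(8 - 0\right) = -3 + \left(8 + 0\right) = -3 + 8 = 5$)
$P{\left(p,C \right)} = C p$
$A{\left(S,s \right)} = 5 s$ ($A{\left(S,s \right)} = s 5 = 5 s$)
$42714 - A{\left(208,132 \right)} = 42714 - 5 \cdot 132 = 42714 - 660 = 42054$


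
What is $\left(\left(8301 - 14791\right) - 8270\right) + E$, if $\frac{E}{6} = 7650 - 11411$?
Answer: $-37326$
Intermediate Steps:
$E = -22566$ ($E = 6 \left(7650 - 11411\right) = 6 \left(-3761\right) = -22566$)
$\left(\left(8301 - 14791\right) - 8270\right) + E = \left(\left(8301 - 14791\right) - 8270\right) - 22566 = \left(-6490 - 8270\right) - 22566 = -14760 - 22566 = -37326$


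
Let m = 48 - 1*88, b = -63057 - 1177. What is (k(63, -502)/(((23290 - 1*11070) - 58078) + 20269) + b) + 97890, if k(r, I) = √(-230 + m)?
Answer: 33656 - 3*I*√30/25589 ≈ 33656.0 - 0.00064214*I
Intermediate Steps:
b = -64234
m = -40 (m = 48 - 88 = -40)
k(r, I) = 3*I*√30 (k(r, I) = √(-230 - 40) = √(-270) = 3*I*√30)
(k(63, -502)/(((23290 - 1*11070) - 58078) + 20269) + b) + 97890 = ((3*I*√30)/(((23290 - 1*11070) - 58078) + 20269) - 64234) + 97890 = ((3*I*√30)/(((23290 - 11070) - 58078) + 20269) - 64234) + 97890 = ((3*I*√30)/((12220 - 58078) + 20269) - 64234) + 97890 = ((3*I*√30)/(-45858 + 20269) - 64234) + 97890 = ((3*I*√30)/(-25589) - 64234) + 97890 = ((3*I*√30)*(-1/25589) - 64234) + 97890 = (-3*I*√30/25589 - 64234) + 97890 = (-64234 - 3*I*√30/25589) + 97890 = 33656 - 3*I*√30/25589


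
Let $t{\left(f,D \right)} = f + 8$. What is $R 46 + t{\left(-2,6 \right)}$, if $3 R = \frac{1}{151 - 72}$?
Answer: $\frac{1468}{237} \approx 6.1941$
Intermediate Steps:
$R = \frac{1}{237}$ ($R = \frac{1}{3 \left(151 - 72\right)} = \frac{1}{3 \cdot 79} = \frac{1}{3} \cdot \frac{1}{79} = \frac{1}{237} \approx 0.0042194$)
$t{\left(f,D \right)} = 8 + f$
$R 46 + t{\left(-2,6 \right)} = \frac{1}{237} \cdot 46 + \left(8 - 2\right) = \frac{46}{237} + 6 = \frac{1468}{237}$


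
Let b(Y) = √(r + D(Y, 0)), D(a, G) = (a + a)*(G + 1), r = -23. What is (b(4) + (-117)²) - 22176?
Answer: -8487 + I*√15 ≈ -8487.0 + 3.873*I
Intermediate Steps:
D(a, G) = 2*a*(1 + G) (D(a, G) = (2*a)*(1 + G) = 2*a*(1 + G))
b(Y) = √(-23 + 2*Y) (b(Y) = √(-23 + 2*Y*(1 + 0)) = √(-23 + 2*Y*1) = √(-23 + 2*Y))
(b(4) + (-117)²) - 22176 = (√(-23 + 2*4) + (-117)²) - 22176 = (√(-23 + 8) + 13689) - 22176 = (√(-15) + 13689) - 22176 = (I*√15 + 13689) - 22176 = (13689 + I*√15) - 22176 = -8487 + I*√15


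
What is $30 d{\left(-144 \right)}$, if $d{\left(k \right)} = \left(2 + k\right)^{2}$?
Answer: $604920$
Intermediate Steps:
$30 d{\left(-144 \right)} = 30 \left(2 - 144\right)^{2} = 30 \left(-142\right)^{2} = 30 \cdot 20164 = 604920$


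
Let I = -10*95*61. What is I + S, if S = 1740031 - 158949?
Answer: 1523132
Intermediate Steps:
I = -57950 (I = -950*61 = -57950)
S = 1581082
I + S = -57950 + 1581082 = 1523132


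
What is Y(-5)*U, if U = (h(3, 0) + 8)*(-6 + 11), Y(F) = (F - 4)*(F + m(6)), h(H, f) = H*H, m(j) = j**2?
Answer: -23715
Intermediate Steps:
h(H, f) = H**2
Y(F) = (-4 + F)*(36 + F) (Y(F) = (F - 4)*(F + 6**2) = (-4 + F)*(F + 36) = (-4 + F)*(36 + F))
U = 85 (U = (3**2 + 8)*(-6 + 11) = (9 + 8)*5 = 17*5 = 85)
Y(-5)*U = (-144 + (-5)**2 + 32*(-5))*85 = (-144 + 25 - 160)*85 = -279*85 = -23715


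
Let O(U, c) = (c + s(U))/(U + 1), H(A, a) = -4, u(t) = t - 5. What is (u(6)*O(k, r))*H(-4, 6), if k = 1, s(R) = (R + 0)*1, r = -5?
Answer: 8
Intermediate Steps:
u(t) = -5 + t
s(R) = R (s(R) = R*1 = R)
O(U, c) = (U + c)/(1 + U) (O(U, c) = (c + U)/(U + 1) = (U + c)/(1 + U))
(u(6)*O(k, r))*H(-4, 6) = ((-5 + 6)*((1 - 5)/(1 + 1)))*(-4) = (1*(-4/2))*(-4) = (1*((½)*(-4)))*(-4) = (1*(-2))*(-4) = -2*(-4) = 8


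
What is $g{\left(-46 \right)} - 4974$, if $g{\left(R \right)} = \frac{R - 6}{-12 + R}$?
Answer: $- \frac{144220}{29} \approx -4973.1$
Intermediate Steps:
$g{\left(R \right)} = \frac{-6 + R}{-12 + R}$
$g{\left(-46 \right)} - 4974 = \frac{-6 - 46}{-12 - 46} - 4974 = \frac{1}{-58} \left(-52\right) - 4974 = \left(- \frac{1}{58}\right) \left(-52\right) - 4974 = \frac{26}{29} - 4974 = - \frac{144220}{29}$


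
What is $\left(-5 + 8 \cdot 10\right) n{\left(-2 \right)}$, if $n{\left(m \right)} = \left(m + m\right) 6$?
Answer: $-1800$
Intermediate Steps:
$n{\left(m \right)} = 12 m$ ($n{\left(m \right)} = 2 m 6 = 12 m$)
$\left(-5 + 8 \cdot 10\right) n{\left(-2 \right)} = \left(-5 + 8 \cdot 10\right) 12 \left(-2\right) = \left(-5 + 80\right) \left(-24\right) = 75 \left(-24\right) = -1800$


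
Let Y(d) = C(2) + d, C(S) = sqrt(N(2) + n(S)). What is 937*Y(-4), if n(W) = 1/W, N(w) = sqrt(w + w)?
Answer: -3748 + 937*sqrt(10)/2 ≈ -2266.5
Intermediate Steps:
N(w) = sqrt(2)*sqrt(w) (N(w) = sqrt(2*w) = sqrt(2)*sqrt(w))
n(W) = 1/W
C(S) = sqrt(2 + 1/S) (C(S) = sqrt(sqrt(2)*sqrt(2) + 1/S) = sqrt(2 + 1/S))
Y(d) = d + sqrt(10)/2 (Y(d) = sqrt(2 + 1/2) + d = sqrt(5/2) + d = sqrt(10)/2 + d = d + sqrt(10)/2)
937*Y(-4) = 937*(-4 + sqrt(10)/2) = -3748 + 937*sqrt(10)/2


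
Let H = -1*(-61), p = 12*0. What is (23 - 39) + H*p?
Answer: -16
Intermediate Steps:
p = 0
H = 61
(23 - 39) + H*p = (23 - 39) + 61*0 = -16 + 0 = -16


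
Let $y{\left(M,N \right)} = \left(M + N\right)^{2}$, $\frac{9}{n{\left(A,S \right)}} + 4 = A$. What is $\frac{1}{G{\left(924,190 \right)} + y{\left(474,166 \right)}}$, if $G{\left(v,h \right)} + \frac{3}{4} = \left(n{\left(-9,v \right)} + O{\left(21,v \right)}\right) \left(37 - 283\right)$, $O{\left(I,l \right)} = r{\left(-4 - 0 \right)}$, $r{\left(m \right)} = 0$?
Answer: $\frac{52}{21308017} \approx 2.4404 \cdot 10^{-6}$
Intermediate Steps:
$n{\left(A,S \right)} = \frac{9}{-4 + A}$
$O{\left(I,l \right)} = 0$
$G{\left(v,h \right)} = \frac{8817}{52}$ ($G{\left(v,h \right)} = - \frac{3}{4} + \left(\frac{9}{-4 - 9} + 0\right) \left(37 - 283\right) = - \frac{3}{4} + \left(\frac{9}{-13} + 0\right) \left(-246\right) = - \frac{3}{4} + \left(9 \left(- \frac{1}{13}\right) + 0\right) \left(-246\right) = - \frac{3}{4} + \left(- \frac{9}{13} + 0\right) \left(-246\right) = - \frac{3}{4} - - \frac{2214}{13} = - \frac{3}{4} + \frac{2214}{13} = \frac{8817}{52}$)
$\frac{1}{G{\left(924,190 \right)} + y{\left(474,166 \right)}} = \frac{1}{\frac{8817}{52} + \left(474 + 166\right)^{2}} = \frac{1}{\frac{8817}{52} + 640^{2}} = \frac{1}{\frac{8817}{52} + 409600} = \frac{1}{\frac{21308017}{52}} = \frac{52}{21308017}$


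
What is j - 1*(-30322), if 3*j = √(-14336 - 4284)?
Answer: 30322 + 14*I*√95/3 ≈ 30322.0 + 45.485*I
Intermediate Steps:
j = 14*I*√95/3 (j = √(-14336 - 4284)/3 = √(-18620)/3 = (14*I*√95)/3 = 14*I*√95/3 ≈ 45.485*I)
j - 1*(-30322) = 14*I*√95/3 - 1*(-30322) = 14*I*√95/3 + 30322 = 30322 + 14*I*√95/3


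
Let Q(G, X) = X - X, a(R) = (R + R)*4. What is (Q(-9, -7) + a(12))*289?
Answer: 27744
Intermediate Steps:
a(R) = 8*R (a(R) = (2*R)*4 = 8*R)
Q(G, X) = 0
(Q(-9, -7) + a(12))*289 = (0 + 8*12)*289 = (0 + 96)*289 = 96*289 = 27744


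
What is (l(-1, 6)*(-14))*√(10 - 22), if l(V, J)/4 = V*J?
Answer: 672*I*√3 ≈ 1163.9*I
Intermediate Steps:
l(V, J) = 4*J*V (l(V, J) = 4*(V*J) = 4*(J*V) = 4*J*V)
(l(-1, 6)*(-14))*√(10 - 22) = ((4*6*(-1))*(-14))*√(10 - 22) = (-24*(-14))*√(-12) = 336*(2*I*√3) = 672*I*√3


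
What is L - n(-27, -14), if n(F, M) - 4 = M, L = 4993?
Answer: 5003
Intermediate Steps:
n(F, M) = 4 + M
L - n(-27, -14) = 4993 - (4 - 14) = 4993 - 1*(-10) = 4993 + 10 = 5003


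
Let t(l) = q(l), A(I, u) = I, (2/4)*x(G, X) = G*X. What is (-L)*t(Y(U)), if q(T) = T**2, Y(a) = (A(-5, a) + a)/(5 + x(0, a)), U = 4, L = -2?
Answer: 2/25 ≈ 0.080000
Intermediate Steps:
x(G, X) = 2*G*X (x(G, X) = 2*(G*X) = 2*G*X)
Y(a) = -1 + a/5 (Y(a) = (-5 + a)/(5 + 2*0*a) = (-5 + a)/(5 + 0) = (-5 + a)/5 = (-5 + a)*(1/5) = -1 + a/5)
t(l) = l**2
(-L)*t(Y(U)) = (-1*(-2))*(-1 + (1/5)*4)**2 = 2*(-1 + 4/5)**2 = 2*(-1/5)**2 = 2*(1/25) = 2/25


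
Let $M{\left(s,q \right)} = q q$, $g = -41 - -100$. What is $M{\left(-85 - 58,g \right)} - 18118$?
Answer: $-14637$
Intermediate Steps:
$g = 59$ ($g = -41 + 100 = 59$)
$M{\left(s,q \right)} = q^{2}$
$M{\left(-85 - 58,g \right)} - 18118 = 59^{2} - 18118 = 3481 - 18118 = -14637$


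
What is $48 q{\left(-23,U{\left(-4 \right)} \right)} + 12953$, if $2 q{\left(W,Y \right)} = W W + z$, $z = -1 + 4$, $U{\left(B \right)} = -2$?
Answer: $25721$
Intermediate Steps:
$z = 3$
$q{\left(W,Y \right)} = \frac{3}{2} + \frac{W^{2}}{2}$ ($q{\left(W,Y \right)} = \frac{W W + 3}{2} = \frac{W^{2} + 3}{2} = \frac{3 + W^{2}}{2} = \frac{3}{2} + \frac{W^{2}}{2}$)
$48 q{\left(-23,U{\left(-4 \right)} \right)} + 12953 = 48 \left(\frac{3}{2} + \frac{\left(-23\right)^{2}}{2}\right) + 12953 = 48 \left(\frac{3}{2} + \frac{1}{2} \cdot 529\right) + 12953 = 48 \left(\frac{3}{2} + \frac{529}{2}\right) + 12953 = 48 \cdot 266 + 12953 = 12768 + 12953 = 25721$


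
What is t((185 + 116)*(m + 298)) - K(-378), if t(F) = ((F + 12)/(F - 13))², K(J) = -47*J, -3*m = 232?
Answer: -705089333356610/39689803729 ≈ -17765.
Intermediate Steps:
m = -232/3 (m = -⅓*232 = -232/3 ≈ -77.333)
t(F) = (12 + F)²/(-13 + F)² (t(F) = ((12 + F)/(-13 + F))² = (12 + F)²/(-13 + F)²)
t((185 + 116)*(m + 298)) - K(-378) = (12 + (185 + 116)*(-232/3 + 298))²/(-13 + (185 + 116)*(-232/3 + 298))² - (-47)*(-378) = (12 + 301*(662/3))²/(-13 + 301*(662/3))² - 1*17766 = (12 + 199262/3)²/(-13 + 199262/3)² - 17766 = (199298/3)²/(199223/3)² - 17766 = (9/39689803729)*(39719692804/9) - 17766 = 39719692804/39689803729 - 17766 = -705089333356610/39689803729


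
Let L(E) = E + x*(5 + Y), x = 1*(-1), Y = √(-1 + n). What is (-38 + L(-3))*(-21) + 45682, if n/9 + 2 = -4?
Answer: 46648 + 21*I*√55 ≈ 46648.0 + 155.74*I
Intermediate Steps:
n = -54 (n = -18 + 9*(-4) = -18 - 36 = -54)
Y = I*√55 (Y = √(-1 - 54) = √(-55) = I*√55 ≈ 7.4162*I)
x = -1
L(E) = -5 + E - I*√55 (L(E) = E - (5 + I*√55) = E + (-5 - I*√55) = -5 + E - I*√55)
(-38 + L(-3))*(-21) + 45682 = (-38 + (-5 - 3 - I*√55))*(-21) + 45682 = (-38 + (-8 - I*√55))*(-21) + 45682 = (-46 - I*√55)*(-21) + 45682 = (966 + 21*I*√55) + 45682 = 46648 + 21*I*√55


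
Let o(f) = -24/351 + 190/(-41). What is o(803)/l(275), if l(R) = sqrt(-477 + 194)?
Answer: 22558*I*sqrt(283)/1357551 ≈ 0.27954*I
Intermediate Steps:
l(R) = I*sqrt(283) (l(R) = sqrt(-283) = I*sqrt(283))
o(f) = -22558/4797 (o(f) = -24*1/351 + 190*(-1/41) = -8/117 - 190/41 = -22558/4797)
o(803)/l(275) = -22558*(-I*sqrt(283)/283)/4797 = -(-22558)*I*sqrt(283)/1357551 = 22558*I*sqrt(283)/1357551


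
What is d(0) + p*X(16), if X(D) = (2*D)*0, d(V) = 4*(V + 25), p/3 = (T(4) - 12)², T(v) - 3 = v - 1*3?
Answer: 100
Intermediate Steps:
T(v) = v (T(v) = 3 + (v - 1*3) = 3 + (v - 3) = 3 + (-3 + v) = v)
p = 192 (p = 3*(4 - 12)² = 3*(-8)² = 3*64 = 192)
d(V) = 100 + 4*V (d(V) = 4*(25 + V) = 100 + 4*V)
X(D) = 0
d(0) + p*X(16) = (100 + 4*0) + 192*0 = (100 + 0) + 0 = 100 + 0 = 100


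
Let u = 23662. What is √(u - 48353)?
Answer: I*√24691 ≈ 157.13*I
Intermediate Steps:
√(u - 48353) = √(23662 - 48353) = √(-24691) = I*√24691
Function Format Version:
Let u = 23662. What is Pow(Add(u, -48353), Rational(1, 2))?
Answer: Mul(I, Pow(24691, Rational(1, 2))) ≈ Mul(157.13, I)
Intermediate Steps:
Pow(Add(u, -48353), Rational(1, 2)) = Pow(Add(23662, -48353), Rational(1, 2)) = Pow(-24691, Rational(1, 2)) = Mul(I, Pow(24691, Rational(1, 2)))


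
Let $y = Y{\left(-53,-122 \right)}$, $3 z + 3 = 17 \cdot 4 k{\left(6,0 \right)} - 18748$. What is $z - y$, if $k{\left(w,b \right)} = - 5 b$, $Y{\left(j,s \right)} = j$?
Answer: $- \frac{18592}{3} \approx -6197.3$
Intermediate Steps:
$z = - \frac{18751}{3}$ ($z = -1 + \frac{17 \cdot 4 \left(\left(-5\right) 0\right) - 18748}{3} = -1 + \frac{68 \cdot 0 - 18748}{3} = -1 + \frac{0 - 18748}{3} = -1 + \frac{1}{3} \left(-18748\right) = -1 - \frac{18748}{3} = - \frac{18751}{3} \approx -6250.3$)
$y = -53$
$z - y = - \frac{18751}{3} - -53 = - \frac{18751}{3} + 53 = - \frac{18592}{3}$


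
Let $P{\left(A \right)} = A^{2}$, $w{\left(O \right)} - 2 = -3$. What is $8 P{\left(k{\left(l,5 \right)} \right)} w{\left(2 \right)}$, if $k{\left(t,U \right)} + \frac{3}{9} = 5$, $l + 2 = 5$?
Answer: $- \frac{1568}{9} \approx -174.22$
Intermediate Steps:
$l = 3$ ($l = -2 + 5 = 3$)
$k{\left(t,U \right)} = \frac{14}{3}$ ($k{\left(t,U \right)} = - \frac{1}{3} + 5 = \frac{14}{3}$)
$w{\left(O \right)} = -1$ ($w{\left(O \right)} = 2 - 3 = -1$)
$8 P{\left(k{\left(l,5 \right)} \right)} w{\left(2 \right)} = 8 \left(\frac{14}{3}\right)^{2} \left(-1\right) = 8 \cdot \frac{196}{9} \left(-1\right) = \frac{1568}{9} \left(-1\right) = - \frac{1568}{9}$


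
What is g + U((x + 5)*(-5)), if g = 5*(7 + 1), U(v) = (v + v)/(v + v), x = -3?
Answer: 41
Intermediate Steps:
U(v) = 1 (U(v) = (2*v)/((2*v)) = (2*v)*(1/(2*v)) = 1)
g = 40 (g = 5*8 = 40)
g + U((x + 5)*(-5)) = 40 + 1 = 41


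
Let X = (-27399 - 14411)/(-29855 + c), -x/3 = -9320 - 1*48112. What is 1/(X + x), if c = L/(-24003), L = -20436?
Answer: 238863043/41155481378538 ≈ 5.8039e-6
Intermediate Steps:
x = 172296 (x = -3*(-9320 - 1*48112) = -3*(-9320 - 48112) = -3*(-57432) = 172296)
c = 6812/8001 (c = -20436/(-24003) = -20436*(-1/24003) = 6812/8001 ≈ 0.85139)
X = 334521810/238863043 (X = (-27399 - 14411)/(-29855 + 6812/8001) = -41810/(-238863043/8001) = -41810*(-8001/238863043) = 334521810/238863043 ≈ 1.4005)
1/(X + x) = 1/(334521810/238863043 + 172296) = 1/(41155481378538/238863043) = 238863043/41155481378538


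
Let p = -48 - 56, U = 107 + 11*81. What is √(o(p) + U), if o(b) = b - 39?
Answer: 3*√95 ≈ 29.240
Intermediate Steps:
U = 998 (U = 107 + 891 = 998)
p = -104
o(b) = -39 + b
√(o(p) + U) = √((-39 - 104) + 998) = √(-143 + 998) = √855 = 3*√95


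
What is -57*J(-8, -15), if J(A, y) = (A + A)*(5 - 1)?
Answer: 3648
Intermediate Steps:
J(A, y) = 8*A (J(A, y) = (2*A)*4 = 8*A)
-57*J(-8, -15) = -456*(-8) = -57*(-64) = 3648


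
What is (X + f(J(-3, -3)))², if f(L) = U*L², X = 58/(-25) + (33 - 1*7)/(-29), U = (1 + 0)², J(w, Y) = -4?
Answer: 85895824/525625 ≈ 163.42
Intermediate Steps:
U = 1 (U = 1² = 1)
X = -2332/725 (X = 58*(-1/25) + (33 - 7)*(-1/29) = -58/25 + 26*(-1/29) = -58/25 - 26/29 = -2332/725 ≈ -3.2166)
f(L) = L² (f(L) = 1*L² = L²)
(X + f(J(-3, -3)))² = (-2332/725 + (-4)²)² = (-2332/725 + 16)² = (9268/725)² = 85895824/525625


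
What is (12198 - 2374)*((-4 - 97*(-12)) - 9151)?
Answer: -78503584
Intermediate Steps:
(12198 - 2374)*((-4 - 97*(-12)) - 9151) = 9824*((-4 + 1164) - 9151) = 9824*(1160 - 9151) = 9824*(-7991) = -78503584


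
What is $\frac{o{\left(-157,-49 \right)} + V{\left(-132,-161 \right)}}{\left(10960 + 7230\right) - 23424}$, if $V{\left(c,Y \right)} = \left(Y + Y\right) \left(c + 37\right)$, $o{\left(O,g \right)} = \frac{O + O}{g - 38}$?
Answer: $- \frac{1330822}{227679} \approx -5.8452$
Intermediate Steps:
$o{\left(O,g \right)} = \frac{2 O}{-38 + g}$
$V{\left(c,Y \right)} = 2 Y \left(37 + c\right)$
$\frac{o{\left(-157,-49 \right)} + V{\left(-132,-161 \right)}}{\left(10960 + 7230\right) - 23424} = \frac{2 \left(-157\right) \frac{1}{-38 - 49} + 2 \left(-161\right) \left(37 - 132\right)}{\left(10960 + 7230\right) - 23424} = \frac{2 \left(-157\right) \frac{1}{-87} + 2 \left(-161\right) \left(-95\right)}{18190 - 23424} = \frac{2 \left(-157\right) \left(- \frac{1}{87}\right) + 30590}{-5234} = \left(\frac{314}{87} + 30590\right) \left(- \frac{1}{5234}\right) = \frac{2661644}{87} \left(- \frac{1}{5234}\right) = - \frac{1330822}{227679}$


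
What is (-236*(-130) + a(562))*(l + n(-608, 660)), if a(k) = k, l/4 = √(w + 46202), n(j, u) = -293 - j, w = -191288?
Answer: 9841230 + 124968*I*√145086 ≈ 9.8412e+6 + 4.7601e+7*I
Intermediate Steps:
l = 4*I*√145086 (l = 4*√(-191288 + 46202) = 4*√(-145086) = 4*(I*√145086) = 4*I*√145086 ≈ 1523.6*I)
(-236*(-130) + a(562))*(l + n(-608, 660)) = (-236*(-130) + 562)*(4*I*√145086 + (-293 - 1*(-608))) = (30680 + 562)*(4*I*√145086 + (-293 + 608)) = 31242*(4*I*√145086 + 315) = 31242*(315 + 4*I*√145086) = 9841230 + 124968*I*√145086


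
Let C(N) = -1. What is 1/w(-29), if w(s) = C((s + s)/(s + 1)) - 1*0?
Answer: -1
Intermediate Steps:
w(s) = -1 (w(s) = -1 - 1*0 = -1 + 0 = -1)
1/w(-29) = 1/(-1) = -1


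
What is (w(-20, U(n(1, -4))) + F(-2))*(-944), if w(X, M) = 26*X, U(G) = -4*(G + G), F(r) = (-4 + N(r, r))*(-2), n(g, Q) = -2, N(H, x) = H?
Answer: 479552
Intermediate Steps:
F(r) = 8 - 2*r (F(r) = (-4 + r)*(-2) = 8 - 2*r)
U(G) = -8*G
(w(-20, U(n(1, -4))) + F(-2))*(-944) = (26*(-20) + (8 - 2*(-2)))*(-944) = (-520 + (8 + 4))*(-944) = (-520 + 12)*(-944) = -508*(-944) = 479552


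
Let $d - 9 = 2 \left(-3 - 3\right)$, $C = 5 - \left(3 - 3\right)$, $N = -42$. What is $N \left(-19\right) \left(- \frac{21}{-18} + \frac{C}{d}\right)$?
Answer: $-399$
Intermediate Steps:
$C = 5$ ($C = 5 - 0 = 5 + 0 = 5$)
$d = -3$ ($d = 9 + 2 \left(-3 - 3\right) = 9 + 2 \left(-6\right) = 9 - 12 = -3$)
$N \left(-19\right) \left(- \frac{21}{-18} + \frac{C}{d}\right) = \left(-42\right) \left(-19\right) \left(- \frac{21}{-18} + \frac{5}{-3}\right) = 798 \left(\left(-21\right) \left(- \frac{1}{18}\right) + 5 \left(- \frac{1}{3}\right)\right) = 798 \left(\frac{7}{6} - \frac{5}{3}\right) = 798 \left(- \frac{1}{2}\right) = -399$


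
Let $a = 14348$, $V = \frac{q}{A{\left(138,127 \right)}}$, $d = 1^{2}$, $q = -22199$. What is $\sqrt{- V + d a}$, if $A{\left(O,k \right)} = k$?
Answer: $\frac{\sqrt{234238165}}{127} \approx 120.51$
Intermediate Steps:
$d = 1$
$V = - \frac{22199}{127} \approx -174.8$
$\sqrt{- V + d a} = \sqrt{\left(-1\right) \left(- \frac{22199}{127}\right) + 1 \cdot 14348} = \sqrt{\frac{22199}{127} + 14348} = \sqrt{\frac{1844395}{127}} = \frac{\sqrt{234238165}}{127}$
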